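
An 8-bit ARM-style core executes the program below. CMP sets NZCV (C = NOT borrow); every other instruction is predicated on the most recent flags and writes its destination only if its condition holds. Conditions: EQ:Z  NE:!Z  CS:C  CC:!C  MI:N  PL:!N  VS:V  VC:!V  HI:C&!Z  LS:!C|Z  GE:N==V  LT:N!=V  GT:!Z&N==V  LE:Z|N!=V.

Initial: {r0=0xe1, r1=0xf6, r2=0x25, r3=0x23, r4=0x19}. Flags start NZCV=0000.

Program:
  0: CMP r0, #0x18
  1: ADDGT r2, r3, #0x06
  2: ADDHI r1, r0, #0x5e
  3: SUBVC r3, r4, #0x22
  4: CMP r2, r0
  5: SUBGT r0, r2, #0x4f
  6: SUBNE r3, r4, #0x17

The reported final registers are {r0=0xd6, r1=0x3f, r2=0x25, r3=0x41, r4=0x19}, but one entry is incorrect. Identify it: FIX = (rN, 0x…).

[0] flags=1010 → (cmp)
[1] flags=1010 GT?F → skip
[2] flags=1010 HI?T → r1=0x3f
[3] flags=1010 VC?T → r3=0xf7
[4] flags=0000 → (cmp)
[5] flags=0000 GT?T → r0=0xd6
[6] flags=0000 NE?T → r3=0x02

FIX = (r3, 0x02)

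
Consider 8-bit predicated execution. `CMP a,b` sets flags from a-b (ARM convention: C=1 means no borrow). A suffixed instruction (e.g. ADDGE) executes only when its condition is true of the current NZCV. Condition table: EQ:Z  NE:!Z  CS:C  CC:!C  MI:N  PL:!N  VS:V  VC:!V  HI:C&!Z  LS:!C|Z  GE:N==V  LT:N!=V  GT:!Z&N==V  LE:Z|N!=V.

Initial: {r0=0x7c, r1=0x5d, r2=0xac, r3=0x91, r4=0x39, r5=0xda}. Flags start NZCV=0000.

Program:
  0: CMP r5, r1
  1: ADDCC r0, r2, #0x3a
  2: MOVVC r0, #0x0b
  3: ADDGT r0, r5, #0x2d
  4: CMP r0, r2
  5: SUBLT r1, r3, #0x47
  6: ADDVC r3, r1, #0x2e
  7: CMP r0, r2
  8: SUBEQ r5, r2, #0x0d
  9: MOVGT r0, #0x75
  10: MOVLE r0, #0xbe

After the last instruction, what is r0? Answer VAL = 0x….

VAL = 0x75

[0] flags=0011 → (cmp)
[1] flags=0011 CC?F → skip
[2] flags=0011 VC?F → skip
[3] flags=0011 GT?F → skip
[4] flags=1001 → (cmp)
[5] flags=1001 LT?F → skip
[6] flags=1001 VC?F → skip
[7] flags=1001 → (cmp)
[8] flags=1001 EQ?F → skip
[9] flags=1001 GT?T → r0=0x75
[10] flags=1001 LE?F → skip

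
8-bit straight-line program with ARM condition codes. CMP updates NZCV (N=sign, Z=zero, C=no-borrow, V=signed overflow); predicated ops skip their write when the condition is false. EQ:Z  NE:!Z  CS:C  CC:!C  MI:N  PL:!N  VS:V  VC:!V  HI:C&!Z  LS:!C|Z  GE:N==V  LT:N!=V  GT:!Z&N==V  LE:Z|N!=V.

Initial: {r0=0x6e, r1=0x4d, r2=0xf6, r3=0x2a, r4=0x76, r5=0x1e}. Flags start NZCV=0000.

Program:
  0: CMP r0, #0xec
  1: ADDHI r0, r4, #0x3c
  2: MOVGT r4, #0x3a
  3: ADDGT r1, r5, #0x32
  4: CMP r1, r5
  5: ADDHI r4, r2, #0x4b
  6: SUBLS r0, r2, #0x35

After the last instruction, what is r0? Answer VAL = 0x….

0: ✓ CMP  NZCV=1001
1: · ADDHI
2: ✓ MOVGT  r4←0x3a
3: ✓ ADDGT  r1←0x50
4: ✓ CMP  NZCV=0010
5: ✓ ADDHI  r4←0x41
6: · SUBLS

VAL = 0x6e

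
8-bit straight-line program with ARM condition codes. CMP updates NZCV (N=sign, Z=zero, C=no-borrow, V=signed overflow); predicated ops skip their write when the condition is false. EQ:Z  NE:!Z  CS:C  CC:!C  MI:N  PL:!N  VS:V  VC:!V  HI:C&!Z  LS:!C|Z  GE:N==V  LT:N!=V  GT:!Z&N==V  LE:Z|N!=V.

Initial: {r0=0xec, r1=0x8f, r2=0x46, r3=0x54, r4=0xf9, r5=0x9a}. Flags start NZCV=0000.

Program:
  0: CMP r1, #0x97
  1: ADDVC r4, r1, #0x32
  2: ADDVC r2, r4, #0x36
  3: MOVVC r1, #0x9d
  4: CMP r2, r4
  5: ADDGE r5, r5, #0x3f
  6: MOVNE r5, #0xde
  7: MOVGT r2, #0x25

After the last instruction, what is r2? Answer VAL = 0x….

VAL = 0x25

[0] flags=1000 → (cmp)
[1] flags=1000 VC?T → r4=0xc1
[2] flags=1000 VC?T → r2=0xf7
[3] flags=1000 VC?T → r1=0x9d
[4] flags=0010 → (cmp)
[5] flags=0010 GE?T → r5=0xd9
[6] flags=0010 NE?T → r5=0xde
[7] flags=0010 GT?T → r2=0x25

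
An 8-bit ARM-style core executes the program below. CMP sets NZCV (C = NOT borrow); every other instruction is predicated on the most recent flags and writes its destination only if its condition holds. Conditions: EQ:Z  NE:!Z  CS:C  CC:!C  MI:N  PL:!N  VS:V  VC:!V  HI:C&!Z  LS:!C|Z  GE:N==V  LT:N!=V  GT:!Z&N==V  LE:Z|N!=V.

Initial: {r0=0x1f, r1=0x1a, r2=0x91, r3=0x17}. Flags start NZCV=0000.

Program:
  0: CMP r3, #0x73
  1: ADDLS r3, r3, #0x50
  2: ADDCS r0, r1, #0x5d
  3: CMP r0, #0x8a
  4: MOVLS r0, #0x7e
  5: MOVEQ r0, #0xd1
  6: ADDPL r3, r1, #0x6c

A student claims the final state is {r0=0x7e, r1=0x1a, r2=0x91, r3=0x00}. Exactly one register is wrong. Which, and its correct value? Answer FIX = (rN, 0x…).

0: ✓ CMP  NZCV=1000
1: ✓ ADDLS  r3←0x67
2: · ADDCS
3: ✓ CMP  NZCV=1001
4: ✓ MOVLS  r0←0x7e
5: · MOVEQ
6: · ADDPL

FIX = (r3, 0x67)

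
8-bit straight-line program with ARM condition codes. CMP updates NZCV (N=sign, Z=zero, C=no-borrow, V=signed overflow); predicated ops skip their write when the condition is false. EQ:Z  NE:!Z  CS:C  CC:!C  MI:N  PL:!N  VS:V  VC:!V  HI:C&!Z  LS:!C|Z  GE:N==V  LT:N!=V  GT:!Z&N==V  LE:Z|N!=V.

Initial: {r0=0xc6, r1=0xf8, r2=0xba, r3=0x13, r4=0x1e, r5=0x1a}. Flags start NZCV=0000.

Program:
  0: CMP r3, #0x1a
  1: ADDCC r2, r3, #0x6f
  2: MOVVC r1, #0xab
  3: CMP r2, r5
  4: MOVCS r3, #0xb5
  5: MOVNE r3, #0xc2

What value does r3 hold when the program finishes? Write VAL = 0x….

0: ✓ CMP  NZCV=1000
1: ✓ ADDCC  r2←0x82
2: ✓ MOVVC  r1←0xab
3: ✓ CMP  NZCV=0011
4: ✓ MOVCS  r3←0xb5
5: ✓ MOVNE  r3←0xc2

VAL = 0xc2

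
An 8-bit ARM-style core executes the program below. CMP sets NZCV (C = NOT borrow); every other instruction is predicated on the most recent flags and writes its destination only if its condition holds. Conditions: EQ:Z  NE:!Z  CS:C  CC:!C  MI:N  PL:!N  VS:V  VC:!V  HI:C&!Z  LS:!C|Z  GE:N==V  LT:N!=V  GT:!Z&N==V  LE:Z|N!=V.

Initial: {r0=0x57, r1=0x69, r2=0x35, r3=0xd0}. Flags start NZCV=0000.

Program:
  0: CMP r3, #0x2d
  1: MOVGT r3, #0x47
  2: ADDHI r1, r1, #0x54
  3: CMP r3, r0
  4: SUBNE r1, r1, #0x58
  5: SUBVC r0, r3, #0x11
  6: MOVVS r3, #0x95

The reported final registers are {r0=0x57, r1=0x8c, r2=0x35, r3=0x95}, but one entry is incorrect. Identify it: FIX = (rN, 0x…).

FIX = (r1, 0x65)

[0] flags=1010 → (cmp)
[1] flags=1010 GT?F → skip
[2] flags=1010 HI?T → r1=0xbd
[3] flags=0011 → (cmp)
[4] flags=0011 NE?T → r1=0x65
[5] flags=0011 VC?F → skip
[6] flags=0011 VS?T → r3=0x95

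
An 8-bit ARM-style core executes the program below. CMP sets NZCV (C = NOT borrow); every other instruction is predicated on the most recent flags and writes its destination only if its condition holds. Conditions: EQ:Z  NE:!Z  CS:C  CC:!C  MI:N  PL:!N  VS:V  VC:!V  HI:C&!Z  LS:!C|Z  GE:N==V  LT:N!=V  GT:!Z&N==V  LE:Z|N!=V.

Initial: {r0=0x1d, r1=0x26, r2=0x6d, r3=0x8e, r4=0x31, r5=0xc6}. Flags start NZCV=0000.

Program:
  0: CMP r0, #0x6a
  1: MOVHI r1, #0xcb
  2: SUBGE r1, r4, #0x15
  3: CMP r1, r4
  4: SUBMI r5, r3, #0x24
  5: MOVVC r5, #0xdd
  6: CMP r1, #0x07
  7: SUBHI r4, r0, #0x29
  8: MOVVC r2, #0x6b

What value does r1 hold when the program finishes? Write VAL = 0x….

0: ✓ CMP  NZCV=1000
1: · MOVHI
2: · SUBGE
3: ✓ CMP  NZCV=1000
4: ✓ SUBMI  r5←0x6a
5: ✓ MOVVC  r5←0xdd
6: ✓ CMP  NZCV=0010
7: ✓ SUBHI  r4←0xf4
8: ✓ MOVVC  r2←0x6b

VAL = 0x26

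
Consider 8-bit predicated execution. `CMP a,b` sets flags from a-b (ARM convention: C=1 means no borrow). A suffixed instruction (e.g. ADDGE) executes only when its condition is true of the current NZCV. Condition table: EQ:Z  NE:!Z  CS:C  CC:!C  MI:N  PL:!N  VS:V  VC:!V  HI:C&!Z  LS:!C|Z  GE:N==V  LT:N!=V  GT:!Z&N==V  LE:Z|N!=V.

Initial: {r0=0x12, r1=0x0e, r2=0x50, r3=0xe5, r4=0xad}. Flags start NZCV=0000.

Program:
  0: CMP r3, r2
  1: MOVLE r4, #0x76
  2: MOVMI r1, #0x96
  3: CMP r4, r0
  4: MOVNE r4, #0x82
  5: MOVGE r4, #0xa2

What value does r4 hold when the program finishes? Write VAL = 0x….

[0] flags=1010 → (cmp)
[1] flags=1010 LE?T → r4=0x76
[2] flags=1010 MI?T → r1=0x96
[3] flags=0010 → (cmp)
[4] flags=0010 NE?T → r4=0x82
[5] flags=0010 GE?T → r4=0xa2

VAL = 0xa2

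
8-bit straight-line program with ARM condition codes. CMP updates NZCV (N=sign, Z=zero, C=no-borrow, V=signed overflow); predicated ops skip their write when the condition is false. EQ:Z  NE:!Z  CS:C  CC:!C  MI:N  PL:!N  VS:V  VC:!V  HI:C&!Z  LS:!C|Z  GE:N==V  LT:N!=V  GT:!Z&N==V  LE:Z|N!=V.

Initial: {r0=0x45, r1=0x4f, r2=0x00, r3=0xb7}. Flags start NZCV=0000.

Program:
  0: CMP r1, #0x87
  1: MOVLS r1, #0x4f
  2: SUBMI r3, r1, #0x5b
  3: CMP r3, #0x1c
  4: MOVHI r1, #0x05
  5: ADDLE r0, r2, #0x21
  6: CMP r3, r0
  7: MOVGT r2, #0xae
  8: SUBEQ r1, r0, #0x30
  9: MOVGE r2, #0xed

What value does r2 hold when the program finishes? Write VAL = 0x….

0: ✓ CMP  NZCV=1001
1: ✓ MOVLS  r1←0x4f
2: ✓ SUBMI  r3←0xf4
3: ✓ CMP  NZCV=1010
4: ✓ MOVHI  r1←0x05
5: ✓ ADDLE  r0←0x21
6: ✓ CMP  NZCV=1010
7: · MOVGT
8: · SUBEQ
9: · MOVGE

VAL = 0x00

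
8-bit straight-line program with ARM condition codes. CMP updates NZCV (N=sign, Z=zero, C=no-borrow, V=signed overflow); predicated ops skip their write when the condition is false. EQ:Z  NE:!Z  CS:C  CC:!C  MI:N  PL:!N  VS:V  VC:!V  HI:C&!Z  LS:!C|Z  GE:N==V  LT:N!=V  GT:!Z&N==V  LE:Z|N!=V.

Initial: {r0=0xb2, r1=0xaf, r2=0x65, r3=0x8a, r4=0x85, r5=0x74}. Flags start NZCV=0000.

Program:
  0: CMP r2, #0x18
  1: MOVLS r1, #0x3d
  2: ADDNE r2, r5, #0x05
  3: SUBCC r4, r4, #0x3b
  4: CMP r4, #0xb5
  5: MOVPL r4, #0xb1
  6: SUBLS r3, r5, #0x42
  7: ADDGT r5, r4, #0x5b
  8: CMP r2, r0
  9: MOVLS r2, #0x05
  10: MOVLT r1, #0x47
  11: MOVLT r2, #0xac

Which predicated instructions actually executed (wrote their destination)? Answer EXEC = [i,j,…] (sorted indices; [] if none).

EXEC = [2,6,9]

[0] flags=0010 → (cmp)
[1] flags=0010 LS?F → skip
[2] flags=0010 NE?T → r2=0x79
[3] flags=0010 CC?F → skip
[4] flags=1000 → (cmp)
[5] flags=1000 PL?F → skip
[6] flags=1000 LS?T → r3=0x32
[7] flags=1000 GT?F → skip
[8] flags=1001 → (cmp)
[9] flags=1001 LS?T → r2=0x05
[10] flags=1001 LT?F → skip
[11] flags=1001 LT?F → skip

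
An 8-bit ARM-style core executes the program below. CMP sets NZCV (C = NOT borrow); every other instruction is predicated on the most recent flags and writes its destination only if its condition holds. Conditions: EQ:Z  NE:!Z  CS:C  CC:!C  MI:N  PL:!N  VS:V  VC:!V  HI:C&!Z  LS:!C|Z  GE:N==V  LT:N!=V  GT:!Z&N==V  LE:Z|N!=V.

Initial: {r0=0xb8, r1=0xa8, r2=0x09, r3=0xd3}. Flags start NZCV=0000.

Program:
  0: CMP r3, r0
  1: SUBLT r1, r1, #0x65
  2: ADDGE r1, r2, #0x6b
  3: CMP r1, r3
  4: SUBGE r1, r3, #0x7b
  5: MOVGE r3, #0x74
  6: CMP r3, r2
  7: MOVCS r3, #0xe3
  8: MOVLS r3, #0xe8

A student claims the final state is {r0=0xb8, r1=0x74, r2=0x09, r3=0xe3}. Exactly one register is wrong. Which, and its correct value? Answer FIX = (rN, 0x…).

FIX = (r1, 0x58)

[0] flags=0010 → (cmp)
[1] flags=0010 LT?F → skip
[2] flags=0010 GE?T → r1=0x74
[3] flags=1001 → (cmp)
[4] flags=1001 GE?T → r1=0x58
[5] flags=1001 GE?T → r3=0x74
[6] flags=0010 → (cmp)
[7] flags=0010 CS?T → r3=0xe3
[8] flags=0010 LS?F → skip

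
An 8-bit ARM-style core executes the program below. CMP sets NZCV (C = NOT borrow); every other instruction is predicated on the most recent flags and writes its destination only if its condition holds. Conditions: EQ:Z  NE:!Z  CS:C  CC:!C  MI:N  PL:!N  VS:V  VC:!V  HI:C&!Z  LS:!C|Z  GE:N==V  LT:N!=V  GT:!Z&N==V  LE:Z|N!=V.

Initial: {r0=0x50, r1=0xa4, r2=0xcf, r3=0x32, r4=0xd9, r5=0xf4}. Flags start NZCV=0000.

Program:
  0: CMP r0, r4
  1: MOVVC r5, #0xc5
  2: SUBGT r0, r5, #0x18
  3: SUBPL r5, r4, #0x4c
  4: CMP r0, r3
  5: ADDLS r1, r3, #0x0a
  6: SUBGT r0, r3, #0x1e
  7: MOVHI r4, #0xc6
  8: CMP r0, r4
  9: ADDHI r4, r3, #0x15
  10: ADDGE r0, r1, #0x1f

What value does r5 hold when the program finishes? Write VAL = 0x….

0: ✓ CMP  NZCV=0000
1: ✓ MOVVC  r5←0xc5
2: ✓ SUBGT  r0←0xad
3: ✓ SUBPL  r5←0x8d
4: ✓ CMP  NZCV=0011
5: · ADDLS
6: · SUBGT
7: ✓ MOVHI  r4←0xc6
8: ✓ CMP  NZCV=1000
9: · ADDHI
10: · ADDGE

VAL = 0x8d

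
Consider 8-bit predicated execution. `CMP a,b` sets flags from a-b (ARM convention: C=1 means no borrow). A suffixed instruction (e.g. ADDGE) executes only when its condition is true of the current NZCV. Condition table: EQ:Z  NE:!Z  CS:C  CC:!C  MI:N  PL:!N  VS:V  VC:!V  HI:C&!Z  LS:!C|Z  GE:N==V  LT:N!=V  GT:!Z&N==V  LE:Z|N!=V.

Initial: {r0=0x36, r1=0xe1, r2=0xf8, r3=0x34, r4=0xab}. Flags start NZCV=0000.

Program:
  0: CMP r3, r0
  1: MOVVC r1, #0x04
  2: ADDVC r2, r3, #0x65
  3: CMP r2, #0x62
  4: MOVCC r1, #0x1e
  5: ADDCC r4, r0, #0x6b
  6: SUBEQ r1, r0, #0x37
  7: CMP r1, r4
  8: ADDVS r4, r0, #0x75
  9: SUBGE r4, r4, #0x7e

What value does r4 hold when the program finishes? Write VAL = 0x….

VAL = 0x2d

[0] flags=1000 → (cmp)
[1] flags=1000 VC?T → r1=0x04
[2] flags=1000 VC?T → r2=0x99
[3] flags=0011 → (cmp)
[4] flags=0011 CC?F → skip
[5] flags=0011 CC?F → skip
[6] flags=0011 EQ?F → skip
[7] flags=0000 → (cmp)
[8] flags=0000 VS?F → skip
[9] flags=0000 GE?T → r4=0x2d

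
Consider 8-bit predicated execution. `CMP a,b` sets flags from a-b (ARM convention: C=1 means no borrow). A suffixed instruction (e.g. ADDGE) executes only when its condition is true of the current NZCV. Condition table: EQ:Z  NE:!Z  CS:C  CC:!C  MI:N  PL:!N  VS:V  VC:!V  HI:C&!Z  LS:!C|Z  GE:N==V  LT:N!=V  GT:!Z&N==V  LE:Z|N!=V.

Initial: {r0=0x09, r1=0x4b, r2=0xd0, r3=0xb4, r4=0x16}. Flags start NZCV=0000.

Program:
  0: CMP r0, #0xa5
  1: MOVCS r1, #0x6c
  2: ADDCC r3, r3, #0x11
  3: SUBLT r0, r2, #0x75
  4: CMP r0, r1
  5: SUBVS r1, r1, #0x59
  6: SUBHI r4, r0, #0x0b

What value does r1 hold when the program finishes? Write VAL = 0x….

VAL = 0x4b

[0] flags=0000 → (cmp)
[1] flags=0000 CS?F → skip
[2] flags=0000 CC?T → r3=0xc5
[3] flags=0000 LT?F → skip
[4] flags=1000 → (cmp)
[5] flags=1000 VS?F → skip
[6] flags=1000 HI?F → skip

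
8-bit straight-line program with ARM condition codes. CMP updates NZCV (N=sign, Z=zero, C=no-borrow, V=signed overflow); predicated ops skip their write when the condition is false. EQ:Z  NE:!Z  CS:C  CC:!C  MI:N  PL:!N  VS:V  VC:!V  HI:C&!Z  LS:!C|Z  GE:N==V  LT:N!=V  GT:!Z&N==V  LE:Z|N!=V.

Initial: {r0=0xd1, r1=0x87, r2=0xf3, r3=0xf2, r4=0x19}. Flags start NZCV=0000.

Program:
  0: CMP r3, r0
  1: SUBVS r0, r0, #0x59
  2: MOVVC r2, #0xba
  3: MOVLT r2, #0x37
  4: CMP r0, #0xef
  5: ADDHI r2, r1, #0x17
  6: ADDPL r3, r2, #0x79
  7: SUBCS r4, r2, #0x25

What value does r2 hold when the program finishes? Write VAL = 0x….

[0] flags=0010 → (cmp)
[1] flags=0010 VS?F → skip
[2] flags=0010 VC?T → r2=0xba
[3] flags=0010 LT?F → skip
[4] flags=1000 → (cmp)
[5] flags=1000 HI?F → skip
[6] flags=1000 PL?F → skip
[7] flags=1000 CS?F → skip

VAL = 0xba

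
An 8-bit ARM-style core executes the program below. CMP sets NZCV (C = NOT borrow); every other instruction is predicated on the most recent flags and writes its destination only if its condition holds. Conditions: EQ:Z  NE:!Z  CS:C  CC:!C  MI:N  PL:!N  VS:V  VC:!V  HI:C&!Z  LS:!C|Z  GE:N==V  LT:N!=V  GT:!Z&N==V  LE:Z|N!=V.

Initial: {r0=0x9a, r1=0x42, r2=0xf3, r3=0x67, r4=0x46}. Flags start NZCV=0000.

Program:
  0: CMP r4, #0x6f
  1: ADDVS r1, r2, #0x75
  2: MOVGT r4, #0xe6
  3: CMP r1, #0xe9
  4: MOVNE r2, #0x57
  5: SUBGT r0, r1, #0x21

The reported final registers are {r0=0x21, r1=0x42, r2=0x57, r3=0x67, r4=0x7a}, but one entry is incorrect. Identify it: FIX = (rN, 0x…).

FIX = (r4, 0x46)

0: ✓ CMP  NZCV=1000
1: · ADDVS
2: · MOVGT
3: ✓ CMP  NZCV=0000
4: ✓ MOVNE  r2←0x57
5: ✓ SUBGT  r0←0x21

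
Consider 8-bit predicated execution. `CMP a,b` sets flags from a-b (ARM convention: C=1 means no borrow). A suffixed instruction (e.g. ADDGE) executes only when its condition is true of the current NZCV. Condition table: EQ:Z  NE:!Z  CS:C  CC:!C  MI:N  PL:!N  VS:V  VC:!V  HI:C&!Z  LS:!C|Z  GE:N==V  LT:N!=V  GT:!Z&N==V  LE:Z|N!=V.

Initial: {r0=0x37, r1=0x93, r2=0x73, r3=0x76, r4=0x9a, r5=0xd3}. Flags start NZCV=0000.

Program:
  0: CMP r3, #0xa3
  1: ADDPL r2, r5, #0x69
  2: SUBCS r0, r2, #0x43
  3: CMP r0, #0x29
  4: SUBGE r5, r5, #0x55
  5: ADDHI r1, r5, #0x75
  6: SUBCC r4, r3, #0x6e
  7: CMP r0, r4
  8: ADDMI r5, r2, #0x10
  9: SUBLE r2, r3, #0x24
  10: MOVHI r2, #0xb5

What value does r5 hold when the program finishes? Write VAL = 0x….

[0] flags=1001 → (cmp)
[1] flags=1001 PL?F → skip
[2] flags=1001 CS?F → skip
[3] flags=0010 → (cmp)
[4] flags=0010 GE?T → r5=0x7e
[5] flags=0010 HI?T → r1=0xf3
[6] flags=0010 CC?F → skip
[7] flags=1001 → (cmp)
[8] flags=1001 MI?T → r5=0x83
[9] flags=1001 LE?F → skip
[10] flags=1001 HI?F → skip

VAL = 0x83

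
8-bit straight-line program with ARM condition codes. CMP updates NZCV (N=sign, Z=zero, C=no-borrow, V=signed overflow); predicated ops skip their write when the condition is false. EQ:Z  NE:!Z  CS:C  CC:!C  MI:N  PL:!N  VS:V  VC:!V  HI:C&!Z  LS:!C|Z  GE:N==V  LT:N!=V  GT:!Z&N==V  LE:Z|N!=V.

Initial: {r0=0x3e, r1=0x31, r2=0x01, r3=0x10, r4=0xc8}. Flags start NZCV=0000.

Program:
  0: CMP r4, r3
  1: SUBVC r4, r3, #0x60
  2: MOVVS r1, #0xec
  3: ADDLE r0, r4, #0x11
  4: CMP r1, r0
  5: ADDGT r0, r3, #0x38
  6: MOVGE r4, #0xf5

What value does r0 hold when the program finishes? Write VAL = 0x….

0: ✓ CMP  NZCV=1010
1: ✓ SUBVC  r4←0xb0
2: · MOVVS
3: ✓ ADDLE  r0←0xc1
4: ✓ CMP  NZCV=0000
5: ✓ ADDGT  r0←0x48
6: ✓ MOVGE  r4←0xf5

VAL = 0x48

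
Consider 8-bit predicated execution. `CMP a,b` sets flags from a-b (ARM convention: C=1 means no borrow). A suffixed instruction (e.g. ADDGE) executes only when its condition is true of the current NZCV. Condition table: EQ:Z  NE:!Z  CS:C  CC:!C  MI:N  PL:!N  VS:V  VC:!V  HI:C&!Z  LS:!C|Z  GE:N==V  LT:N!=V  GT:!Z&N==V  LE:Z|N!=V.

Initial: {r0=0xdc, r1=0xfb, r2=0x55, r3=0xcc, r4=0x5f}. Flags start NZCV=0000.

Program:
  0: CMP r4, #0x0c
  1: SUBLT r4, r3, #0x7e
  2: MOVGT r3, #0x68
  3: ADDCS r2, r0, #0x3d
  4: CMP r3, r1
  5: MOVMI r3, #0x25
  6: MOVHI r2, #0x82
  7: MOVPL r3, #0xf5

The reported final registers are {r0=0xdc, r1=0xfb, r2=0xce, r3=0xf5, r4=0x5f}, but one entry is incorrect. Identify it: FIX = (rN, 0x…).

FIX = (r2, 0x19)

[0] flags=0010 → (cmp)
[1] flags=0010 LT?F → skip
[2] flags=0010 GT?T → r3=0x68
[3] flags=0010 CS?T → r2=0x19
[4] flags=0000 → (cmp)
[5] flags=0000 MI?F → skip
[6] flags=0000 HI?F → skip
[7] flags=0000 PL?T → r3=0xf5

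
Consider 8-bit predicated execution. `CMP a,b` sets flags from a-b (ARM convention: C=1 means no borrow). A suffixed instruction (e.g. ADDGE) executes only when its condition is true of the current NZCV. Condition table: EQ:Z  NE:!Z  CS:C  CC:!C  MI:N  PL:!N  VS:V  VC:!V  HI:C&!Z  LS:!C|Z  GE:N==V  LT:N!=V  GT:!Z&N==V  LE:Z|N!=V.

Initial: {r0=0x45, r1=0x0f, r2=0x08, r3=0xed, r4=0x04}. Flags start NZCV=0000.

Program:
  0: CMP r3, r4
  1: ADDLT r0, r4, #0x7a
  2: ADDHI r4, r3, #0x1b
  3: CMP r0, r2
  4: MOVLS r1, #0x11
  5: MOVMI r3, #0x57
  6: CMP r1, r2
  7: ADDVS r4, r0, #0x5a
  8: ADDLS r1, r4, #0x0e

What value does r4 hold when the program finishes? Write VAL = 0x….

VAL = 0x08

0: ✓ CMP  NZCV=1010
1: ✓ ADDLT  r0←0x7e
2: ✓ ADDHI  r4←0x08
3: ✓ CMP  NZCV=0010
4: · MOVLS
5: · MOVMI
6: ✓ CMP  NZCV=0010
7: · ADDVS
8: · ADDLS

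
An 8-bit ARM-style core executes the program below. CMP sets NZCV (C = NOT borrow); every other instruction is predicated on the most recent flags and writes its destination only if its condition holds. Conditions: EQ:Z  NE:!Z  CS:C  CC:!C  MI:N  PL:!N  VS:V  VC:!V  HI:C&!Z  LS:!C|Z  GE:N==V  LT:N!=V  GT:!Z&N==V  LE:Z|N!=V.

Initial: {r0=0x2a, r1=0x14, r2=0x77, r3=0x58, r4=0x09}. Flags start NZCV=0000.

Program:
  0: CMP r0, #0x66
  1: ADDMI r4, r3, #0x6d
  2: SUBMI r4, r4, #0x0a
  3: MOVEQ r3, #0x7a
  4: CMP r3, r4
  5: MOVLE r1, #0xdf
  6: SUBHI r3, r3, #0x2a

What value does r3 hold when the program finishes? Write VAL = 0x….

VAL = 0x58

0: ✓ CMP  NZCV=1000
1: ✓ ADDMI  r4←0xc5
2: ✓ SUBMI  r4←0xbb
3: · MOVEQ
4: ✓ CMP  NZCV=1001
5: · MOVLE
6: · SUBHI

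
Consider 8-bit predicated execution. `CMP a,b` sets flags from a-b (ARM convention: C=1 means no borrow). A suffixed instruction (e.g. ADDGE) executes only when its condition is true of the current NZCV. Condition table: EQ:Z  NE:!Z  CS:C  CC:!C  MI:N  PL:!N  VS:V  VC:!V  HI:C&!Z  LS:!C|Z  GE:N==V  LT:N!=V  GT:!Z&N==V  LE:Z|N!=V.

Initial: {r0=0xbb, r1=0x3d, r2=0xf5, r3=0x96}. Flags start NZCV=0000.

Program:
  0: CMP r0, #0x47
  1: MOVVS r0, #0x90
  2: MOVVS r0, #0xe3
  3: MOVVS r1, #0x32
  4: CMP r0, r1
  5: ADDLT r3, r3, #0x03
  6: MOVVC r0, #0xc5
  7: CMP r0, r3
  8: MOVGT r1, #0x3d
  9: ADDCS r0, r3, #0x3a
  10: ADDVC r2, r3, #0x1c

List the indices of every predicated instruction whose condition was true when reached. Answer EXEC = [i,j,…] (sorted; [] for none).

[0] flags=0011 → (cmp)
[1] flags=0011 VS?T → r0=0x90
[2] flags=0011 VS?T → r0=0xe3
[3] flags=0011 VS?T → r1=0x32
[4] flags=1010 → (cmp)
[5] flags=1010 LT?T → r3=0x99
[6] flags=1010 VC?T → r0=0xc5
[7] flags=0010 → (cmp)
[8] flags=0010 GT?T → r1=0x3d
[9] flags=0010 CS?T → r0=0xd3
[10] flags=0010 VC?T → r2=0xb5

EXEC = [1,2,3,5,6,8,9,10]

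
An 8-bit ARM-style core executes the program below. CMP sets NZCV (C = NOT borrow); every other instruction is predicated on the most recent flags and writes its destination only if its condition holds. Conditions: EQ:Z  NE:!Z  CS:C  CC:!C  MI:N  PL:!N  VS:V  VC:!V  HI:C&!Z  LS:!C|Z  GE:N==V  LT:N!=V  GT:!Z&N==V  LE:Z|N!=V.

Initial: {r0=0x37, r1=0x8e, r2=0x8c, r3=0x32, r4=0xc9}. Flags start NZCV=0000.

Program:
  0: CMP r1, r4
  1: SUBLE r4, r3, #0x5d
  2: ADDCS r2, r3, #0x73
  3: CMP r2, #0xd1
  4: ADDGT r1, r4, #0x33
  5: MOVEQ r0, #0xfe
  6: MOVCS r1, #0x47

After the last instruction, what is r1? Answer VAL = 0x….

VAL = 0x8e

[0] flags=1000 → (cmp)
[1] flags=1000 LE?T → r4=0xd5
[2] flags=1000 CS?F → skip
[3] flags=1000 → (cmp)
[4] flags=1000 GT?F → skip
[5] flags=1000 EQ?F → skip
[6] flags=1000 CS?F → skip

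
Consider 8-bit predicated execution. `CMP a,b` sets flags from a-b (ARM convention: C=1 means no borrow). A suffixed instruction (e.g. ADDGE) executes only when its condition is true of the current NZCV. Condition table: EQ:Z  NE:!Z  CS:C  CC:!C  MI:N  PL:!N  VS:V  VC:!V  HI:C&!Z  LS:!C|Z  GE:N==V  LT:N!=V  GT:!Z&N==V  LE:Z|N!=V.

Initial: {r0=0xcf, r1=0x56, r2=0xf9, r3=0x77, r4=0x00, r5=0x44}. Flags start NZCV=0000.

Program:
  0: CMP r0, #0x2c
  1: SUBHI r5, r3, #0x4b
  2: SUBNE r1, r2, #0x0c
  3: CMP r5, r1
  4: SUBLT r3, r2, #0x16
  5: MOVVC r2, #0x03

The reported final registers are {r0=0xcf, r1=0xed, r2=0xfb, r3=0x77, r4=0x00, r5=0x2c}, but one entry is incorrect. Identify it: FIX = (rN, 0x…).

FIX = (r2, 0x03)

0: ✓ CMP  NZCV=1010
1: ✓ SUBHI  r5←0x2c
2: ✓ SUBNE  r1←0xed
3: ✓ CMP  NZCV=0000
4: · SUBLT
5: ✓ MOVVC  r2←0x03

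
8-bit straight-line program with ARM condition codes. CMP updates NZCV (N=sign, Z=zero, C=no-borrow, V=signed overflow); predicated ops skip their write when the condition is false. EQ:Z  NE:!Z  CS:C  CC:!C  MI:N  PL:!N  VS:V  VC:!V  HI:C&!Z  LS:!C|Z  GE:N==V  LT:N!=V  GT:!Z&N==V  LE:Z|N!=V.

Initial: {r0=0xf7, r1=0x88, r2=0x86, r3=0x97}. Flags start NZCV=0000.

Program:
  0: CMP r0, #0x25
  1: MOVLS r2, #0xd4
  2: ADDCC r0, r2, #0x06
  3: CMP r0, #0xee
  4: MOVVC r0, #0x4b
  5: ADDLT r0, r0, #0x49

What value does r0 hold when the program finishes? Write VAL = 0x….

0: ✓ CMP  NZCV=1010
1: · MOVLS
2: · ADDCC
3: ✓ CMP  NZCV=0010
4: ✓ MOVVC  r0←0x4b
5: · ADDLT

VAL = 0x4b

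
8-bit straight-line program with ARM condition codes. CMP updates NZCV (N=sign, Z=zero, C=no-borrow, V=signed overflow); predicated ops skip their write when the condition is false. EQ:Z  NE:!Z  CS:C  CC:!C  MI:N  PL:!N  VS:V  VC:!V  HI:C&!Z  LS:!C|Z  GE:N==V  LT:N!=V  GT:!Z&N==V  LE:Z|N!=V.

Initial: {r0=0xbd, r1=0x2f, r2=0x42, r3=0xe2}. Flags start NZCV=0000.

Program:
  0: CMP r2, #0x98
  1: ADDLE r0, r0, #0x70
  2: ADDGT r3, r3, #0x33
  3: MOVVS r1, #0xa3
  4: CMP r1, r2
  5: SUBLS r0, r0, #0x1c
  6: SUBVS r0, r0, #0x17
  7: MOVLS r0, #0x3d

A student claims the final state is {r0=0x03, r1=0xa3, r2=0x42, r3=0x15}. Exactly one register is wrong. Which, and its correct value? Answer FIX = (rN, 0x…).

0: ✓ CMP  NZCV=1001
1: · ADDLE
2: ✓ ADDGT  r3←0x15
3: ✓ MOVVS  r1←0xa3
4: ✓ CMP  NZCV=0011
5: · SUBLS
6: ✓ SUBVS  r0←0xa6
7: · MOVLS

FIX = (r0, 0xa6)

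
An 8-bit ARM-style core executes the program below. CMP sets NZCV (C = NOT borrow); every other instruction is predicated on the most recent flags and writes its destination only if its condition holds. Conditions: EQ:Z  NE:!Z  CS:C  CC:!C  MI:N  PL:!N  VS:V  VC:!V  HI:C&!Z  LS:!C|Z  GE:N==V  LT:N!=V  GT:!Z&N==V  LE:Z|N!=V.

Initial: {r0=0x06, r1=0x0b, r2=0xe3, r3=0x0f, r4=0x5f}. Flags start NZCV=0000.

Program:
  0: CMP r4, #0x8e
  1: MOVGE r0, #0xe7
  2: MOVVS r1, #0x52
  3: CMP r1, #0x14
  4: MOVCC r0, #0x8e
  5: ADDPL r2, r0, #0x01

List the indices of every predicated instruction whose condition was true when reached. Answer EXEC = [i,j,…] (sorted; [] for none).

EXEC = [1,2,5]

[0] flags=1001 → (cmp)
[1] flags=1001 GE?T → r0=0xe7
[2] flags=1001 VS?T → r1=0x52
[3] flags=0010 → (cmp)
[4] flags=0010 CC?F → skip
[5] flags=0010 PL?T → r2=0xe8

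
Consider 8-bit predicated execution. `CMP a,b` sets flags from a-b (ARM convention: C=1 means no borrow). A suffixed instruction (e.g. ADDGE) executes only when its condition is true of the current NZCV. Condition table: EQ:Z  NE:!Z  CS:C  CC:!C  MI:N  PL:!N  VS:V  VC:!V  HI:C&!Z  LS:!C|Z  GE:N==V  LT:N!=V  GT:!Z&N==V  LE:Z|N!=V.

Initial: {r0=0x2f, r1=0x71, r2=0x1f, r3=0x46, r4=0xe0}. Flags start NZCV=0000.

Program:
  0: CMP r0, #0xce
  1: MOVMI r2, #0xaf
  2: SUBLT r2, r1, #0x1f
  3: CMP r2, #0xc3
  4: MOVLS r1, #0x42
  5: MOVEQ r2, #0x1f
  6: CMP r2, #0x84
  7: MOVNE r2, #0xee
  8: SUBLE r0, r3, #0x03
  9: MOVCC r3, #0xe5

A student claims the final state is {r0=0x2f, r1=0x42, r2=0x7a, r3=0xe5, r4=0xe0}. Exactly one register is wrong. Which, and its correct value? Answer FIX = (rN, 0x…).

0: ✓ CMP  NZCV=0000
1: · MOVMI
2: · SUBLT
3: ✓ CMP  NZCV=0000
4: ✓ MOVLS  r1←0x42
5: · MOVEQ
6: ✓ CMP  NZCV=1001
7: ✓ MOVNE  r2←0xee
8: · SUBLE
9: ✓ MOVCC  r3←0xe5

FIX = (r2, 0xee)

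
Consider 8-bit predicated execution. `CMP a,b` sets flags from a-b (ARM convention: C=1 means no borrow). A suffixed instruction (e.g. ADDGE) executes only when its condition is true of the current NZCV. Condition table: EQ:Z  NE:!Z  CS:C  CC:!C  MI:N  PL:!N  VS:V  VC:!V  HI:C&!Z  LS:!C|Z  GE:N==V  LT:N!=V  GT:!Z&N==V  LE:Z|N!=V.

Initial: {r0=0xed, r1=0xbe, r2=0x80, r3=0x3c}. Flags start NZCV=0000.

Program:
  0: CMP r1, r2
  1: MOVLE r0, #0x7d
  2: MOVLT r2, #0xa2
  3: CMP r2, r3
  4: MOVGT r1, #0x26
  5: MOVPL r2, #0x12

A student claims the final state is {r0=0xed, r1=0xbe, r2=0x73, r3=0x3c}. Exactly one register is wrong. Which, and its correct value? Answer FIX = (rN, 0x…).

0: ✓ CMP  NZCV=0010
1: · MOVLE
2: · MOVLT
3: ✓ CMP  NZCV=0011
4: · MOVGT
5: ✓ MOVPL  r2←0x12

FIX = (r2, 0x12)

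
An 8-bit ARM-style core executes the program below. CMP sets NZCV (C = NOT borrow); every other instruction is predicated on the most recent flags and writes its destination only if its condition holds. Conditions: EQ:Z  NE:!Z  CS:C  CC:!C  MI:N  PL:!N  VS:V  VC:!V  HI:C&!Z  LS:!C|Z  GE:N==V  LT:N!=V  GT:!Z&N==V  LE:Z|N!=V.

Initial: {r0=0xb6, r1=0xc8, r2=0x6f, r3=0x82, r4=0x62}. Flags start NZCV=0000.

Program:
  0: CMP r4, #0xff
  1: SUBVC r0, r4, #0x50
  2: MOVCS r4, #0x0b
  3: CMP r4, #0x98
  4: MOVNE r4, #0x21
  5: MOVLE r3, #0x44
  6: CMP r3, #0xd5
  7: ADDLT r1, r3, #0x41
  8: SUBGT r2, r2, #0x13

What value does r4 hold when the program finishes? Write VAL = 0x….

0: ✓ CMP  NZCV=0000
1: ✓ SUBVC  r0←0x12
2: · MOVCS
3: ✓ CMP  NZCV=1001
4: ✓ MOVNE  r4←0x21
5: · MOVLE
6: ✓ CMP  NZCV=1000
7: ✓ ADDLT  r1←0xc3
8: · SUBGT

VAL = 0x21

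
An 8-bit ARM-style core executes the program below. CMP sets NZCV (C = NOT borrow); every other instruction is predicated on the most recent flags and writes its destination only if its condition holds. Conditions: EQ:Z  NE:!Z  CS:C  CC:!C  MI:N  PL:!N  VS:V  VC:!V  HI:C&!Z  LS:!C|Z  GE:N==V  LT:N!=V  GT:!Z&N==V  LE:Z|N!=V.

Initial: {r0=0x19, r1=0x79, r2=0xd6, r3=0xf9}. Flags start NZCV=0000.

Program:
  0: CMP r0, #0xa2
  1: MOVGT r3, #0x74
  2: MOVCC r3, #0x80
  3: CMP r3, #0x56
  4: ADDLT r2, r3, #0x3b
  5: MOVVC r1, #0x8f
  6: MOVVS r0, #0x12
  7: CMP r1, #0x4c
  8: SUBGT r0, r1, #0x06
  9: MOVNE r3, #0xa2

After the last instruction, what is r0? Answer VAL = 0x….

0: ✓ CMP  NZCV=0000
1: ✓ MOVGT  r3←0x74
2: ✓ MOVCC  r3←0x80
3: ✓ CMP  NZCV=0011
4: ✓ ADDLT  r2←0xbb
5: · MOVVC
6: ✓ MOVVS  r0←0x12
7: ✓ CMP  NZCV=0010
8: ✓ SUBGT  r0←0x73
9: ✓ MOVNE  r3←0xa2

VAL = 0x73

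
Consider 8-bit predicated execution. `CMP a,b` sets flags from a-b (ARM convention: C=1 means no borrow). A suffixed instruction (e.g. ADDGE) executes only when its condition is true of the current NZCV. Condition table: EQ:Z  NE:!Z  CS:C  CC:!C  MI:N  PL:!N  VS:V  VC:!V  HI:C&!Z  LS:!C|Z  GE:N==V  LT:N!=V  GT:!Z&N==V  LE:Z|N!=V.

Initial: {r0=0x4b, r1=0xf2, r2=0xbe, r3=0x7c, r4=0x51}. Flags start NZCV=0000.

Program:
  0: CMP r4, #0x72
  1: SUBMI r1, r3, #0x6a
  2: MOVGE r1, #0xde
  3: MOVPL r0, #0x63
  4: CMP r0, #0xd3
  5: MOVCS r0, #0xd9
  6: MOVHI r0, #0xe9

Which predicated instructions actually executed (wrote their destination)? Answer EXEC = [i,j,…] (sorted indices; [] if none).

[0] flags=1000 → (cmp)
[1] flags=1000 MI?T → r1=0x12
[2] flags=1000 GE?F → skip
[3] flags=1000 PL?F → skip
[4] flags=0000 → (cmp)
[5] flags=0000 CS?F → skip
[6] flags=0000 HI?F → skip

EXEC = [1]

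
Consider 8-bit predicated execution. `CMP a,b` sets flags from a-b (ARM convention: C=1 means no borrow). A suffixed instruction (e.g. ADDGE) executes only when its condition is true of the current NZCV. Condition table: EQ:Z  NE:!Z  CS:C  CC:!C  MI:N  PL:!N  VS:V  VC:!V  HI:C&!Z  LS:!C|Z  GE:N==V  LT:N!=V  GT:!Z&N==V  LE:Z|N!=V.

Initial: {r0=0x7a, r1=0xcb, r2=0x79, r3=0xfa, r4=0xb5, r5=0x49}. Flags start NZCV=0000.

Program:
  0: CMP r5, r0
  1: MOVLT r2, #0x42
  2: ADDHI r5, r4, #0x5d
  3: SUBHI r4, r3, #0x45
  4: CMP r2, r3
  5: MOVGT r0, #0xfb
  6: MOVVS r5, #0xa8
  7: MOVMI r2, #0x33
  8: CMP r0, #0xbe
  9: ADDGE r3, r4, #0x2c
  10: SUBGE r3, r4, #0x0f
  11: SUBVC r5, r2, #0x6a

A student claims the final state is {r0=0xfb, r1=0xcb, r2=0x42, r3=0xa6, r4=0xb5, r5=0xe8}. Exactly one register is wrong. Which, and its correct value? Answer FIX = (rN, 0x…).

FIX = (r5, 0xd8)

0: ✓ CMP  NZCV=1000
1: ✓ MOVLT  r2←0x42
2: · ADDHI
3: · SUBHI
4: ✓ CMP  NZCV=0000
5: ✓ MOVGT  r0←0xfb
6: · MOVVS
7: · MOVMI
8: ✓ CMP  NZCV=0010
9: ✓ ADDGE  r3←0xe1
10: ✓ SUBGE  r3←0xa6
11: ✓ SUBVC  r5←0xd8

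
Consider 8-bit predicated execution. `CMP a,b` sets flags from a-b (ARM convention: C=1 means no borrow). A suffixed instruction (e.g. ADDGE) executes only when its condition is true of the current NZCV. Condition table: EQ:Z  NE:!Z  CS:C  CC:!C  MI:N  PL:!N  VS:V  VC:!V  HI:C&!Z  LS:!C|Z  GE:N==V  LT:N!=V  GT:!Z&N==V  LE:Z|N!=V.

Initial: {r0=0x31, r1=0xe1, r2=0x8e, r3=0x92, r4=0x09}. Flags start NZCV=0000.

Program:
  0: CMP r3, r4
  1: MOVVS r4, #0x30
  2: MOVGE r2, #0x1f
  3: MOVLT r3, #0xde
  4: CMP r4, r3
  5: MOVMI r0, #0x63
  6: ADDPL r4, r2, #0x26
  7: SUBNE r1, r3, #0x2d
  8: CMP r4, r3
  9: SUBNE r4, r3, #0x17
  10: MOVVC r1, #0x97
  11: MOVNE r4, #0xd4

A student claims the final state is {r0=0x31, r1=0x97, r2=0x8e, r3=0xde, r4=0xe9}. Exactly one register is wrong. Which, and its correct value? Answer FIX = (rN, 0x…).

0: ✓ CMP  NZCV=1010
1: · MOVVS
2: · MOVGE
3: ✓ MOVLT  r3←0xde
4: ✓ CMP  NZCV=0000
5: · MOVMI
6: ✓ ADDPL  r4←0xb4
7: ✓ SUBNE  r1←0xb1
8: ✓ CMP  NZCV=1000
9: ✓ SUBNE  r4←0xc7
10: ✓ MOVVC  r1←0x97
11: ✓ MOVNE  r4←0xd4

FIX = (r4, 0xd4)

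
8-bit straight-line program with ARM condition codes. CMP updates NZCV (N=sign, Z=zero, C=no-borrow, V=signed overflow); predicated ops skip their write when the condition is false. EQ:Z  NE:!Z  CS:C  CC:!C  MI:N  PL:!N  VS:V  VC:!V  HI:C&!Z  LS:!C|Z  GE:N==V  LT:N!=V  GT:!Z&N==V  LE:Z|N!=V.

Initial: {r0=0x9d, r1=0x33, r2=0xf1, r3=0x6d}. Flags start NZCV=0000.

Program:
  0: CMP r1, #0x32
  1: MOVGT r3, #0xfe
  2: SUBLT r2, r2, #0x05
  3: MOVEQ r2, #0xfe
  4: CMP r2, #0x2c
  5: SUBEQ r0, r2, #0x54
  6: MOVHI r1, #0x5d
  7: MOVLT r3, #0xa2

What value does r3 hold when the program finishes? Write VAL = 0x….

VAL = 0xa2

0: ✓ CMP  NZCV=0010
1: ✓ MOVGT  r3←0xfe
2: · SUBLT
3: · MOVEQ
4: ✓ CMP  NZCV=1010
5: · SUBEQ
6: ✓ MOVHI  r1←0x5d
7: ✓ MOVLT  r3←0xa2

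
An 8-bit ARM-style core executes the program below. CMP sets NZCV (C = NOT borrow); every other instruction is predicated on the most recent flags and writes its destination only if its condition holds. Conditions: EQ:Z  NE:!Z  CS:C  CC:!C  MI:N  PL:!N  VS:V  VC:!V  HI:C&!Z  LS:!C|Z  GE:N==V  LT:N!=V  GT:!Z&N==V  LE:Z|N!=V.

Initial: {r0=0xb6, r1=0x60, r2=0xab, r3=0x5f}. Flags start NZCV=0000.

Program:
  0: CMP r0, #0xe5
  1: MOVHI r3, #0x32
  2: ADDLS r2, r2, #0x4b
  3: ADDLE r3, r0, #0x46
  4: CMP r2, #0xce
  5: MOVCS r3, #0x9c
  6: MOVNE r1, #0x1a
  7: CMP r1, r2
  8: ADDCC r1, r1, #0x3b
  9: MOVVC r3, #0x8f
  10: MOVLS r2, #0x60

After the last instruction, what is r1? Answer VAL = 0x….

0: ✓ CMP  NZCV=1000
1: · MOVHI
2: ✓ ADDLS  r2←0xf6
3: ✓ ADDLE  r3←0xfc
4: ✓ CMP  NZCV=0010
5: ✓ MOVCS  r3←0x9c
6: ✓ MOVNE  r1←0x1a
7: ✓ CMP  NZCV=0000
8: ✓ ADDCC  r1←0x55
9: ✓ MOVVC  r3←0x8f
10: ✓ MOVLS  r2←0x60

VAL = 0x55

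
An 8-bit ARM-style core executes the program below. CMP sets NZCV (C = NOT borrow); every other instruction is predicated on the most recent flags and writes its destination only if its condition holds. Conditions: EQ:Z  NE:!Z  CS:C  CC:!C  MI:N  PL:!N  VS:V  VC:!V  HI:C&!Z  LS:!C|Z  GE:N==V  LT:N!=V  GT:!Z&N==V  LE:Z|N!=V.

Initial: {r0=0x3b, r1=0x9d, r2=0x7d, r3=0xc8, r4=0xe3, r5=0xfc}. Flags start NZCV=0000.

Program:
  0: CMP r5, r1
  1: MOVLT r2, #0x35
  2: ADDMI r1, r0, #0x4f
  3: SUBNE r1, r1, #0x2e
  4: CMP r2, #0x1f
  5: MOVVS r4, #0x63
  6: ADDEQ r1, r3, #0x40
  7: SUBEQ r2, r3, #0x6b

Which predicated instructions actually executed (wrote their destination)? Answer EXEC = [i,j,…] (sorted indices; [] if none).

EXEC = [3]

0: ✓ CMP  NZCV=0010
1: · MOVLT
2: · ADDMI
3: ✓ SUBNE  r1←0x6f
4: ✓ CMP  NZCV=0010
5: · MOVVS
6: · ADDEQ
7: · SUBEQ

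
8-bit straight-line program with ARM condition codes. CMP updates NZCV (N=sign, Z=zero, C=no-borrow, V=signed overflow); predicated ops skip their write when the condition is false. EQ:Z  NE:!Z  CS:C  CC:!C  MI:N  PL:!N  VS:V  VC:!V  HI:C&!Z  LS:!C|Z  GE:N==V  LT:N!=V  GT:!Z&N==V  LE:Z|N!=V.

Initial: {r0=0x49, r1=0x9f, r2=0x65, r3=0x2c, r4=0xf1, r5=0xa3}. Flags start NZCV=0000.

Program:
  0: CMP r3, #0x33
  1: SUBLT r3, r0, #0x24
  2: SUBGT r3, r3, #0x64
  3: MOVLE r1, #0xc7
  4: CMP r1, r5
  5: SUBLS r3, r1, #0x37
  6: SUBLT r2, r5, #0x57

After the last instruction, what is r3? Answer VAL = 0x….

VAL = 0x25

[0] flags=1000 → (cmp)
[1] flags=1000 LT?T → r3=0x25
[2] flags=1000 GT?F → skip
[3] flags=1000 LE?T → r1=0xc7
[4] flags=0010 → (cmp)
[5] flags=0010 LS?F → skip
[6] flags=0010 LT?F → skip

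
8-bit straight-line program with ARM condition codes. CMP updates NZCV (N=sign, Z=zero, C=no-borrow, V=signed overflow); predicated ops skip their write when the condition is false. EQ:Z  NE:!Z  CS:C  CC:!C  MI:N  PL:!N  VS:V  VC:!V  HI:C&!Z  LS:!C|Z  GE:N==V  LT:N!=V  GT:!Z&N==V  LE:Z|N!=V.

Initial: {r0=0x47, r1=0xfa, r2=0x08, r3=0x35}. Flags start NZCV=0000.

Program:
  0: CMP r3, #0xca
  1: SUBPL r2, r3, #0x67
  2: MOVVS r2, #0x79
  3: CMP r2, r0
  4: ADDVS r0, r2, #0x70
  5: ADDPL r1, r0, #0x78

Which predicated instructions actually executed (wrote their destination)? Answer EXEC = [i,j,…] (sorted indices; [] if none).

EXEC = [1]

[0] flags=0000 → (cmp)
[1] flags=0000 PL?T → r2=0xce
[2] flags=0000 VS?F → skip
[3] flags=1010 → (cmp)
[4] flags=1010 VS?F → skip
[5] flags=1010 PL?F → skip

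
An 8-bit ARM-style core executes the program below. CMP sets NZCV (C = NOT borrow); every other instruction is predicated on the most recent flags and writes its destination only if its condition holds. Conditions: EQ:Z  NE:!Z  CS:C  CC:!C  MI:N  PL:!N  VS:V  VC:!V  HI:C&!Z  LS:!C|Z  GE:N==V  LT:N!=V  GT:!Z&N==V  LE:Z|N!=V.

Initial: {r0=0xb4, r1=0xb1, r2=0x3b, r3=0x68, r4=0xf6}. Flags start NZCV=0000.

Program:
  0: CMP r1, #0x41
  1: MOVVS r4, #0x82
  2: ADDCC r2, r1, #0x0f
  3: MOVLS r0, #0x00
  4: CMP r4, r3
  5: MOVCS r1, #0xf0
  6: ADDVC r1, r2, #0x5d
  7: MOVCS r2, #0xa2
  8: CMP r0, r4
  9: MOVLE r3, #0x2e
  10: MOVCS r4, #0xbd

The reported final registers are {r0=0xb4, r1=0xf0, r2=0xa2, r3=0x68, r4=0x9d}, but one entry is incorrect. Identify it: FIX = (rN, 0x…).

FIX = (r4, 0xbd)

[0] flags=0011 → (cmp)
[1] flags=0011 VS?T → r4=0x82
[2] flags=0011 CC?F → skip
[3] flags=0011 LS?F → skip
[4] flags=0011 → (cmp)
[5] flags=0011 CS?T → r1=0xf0
[6] flags=0011 VC?F → skip
[7] flags=0011 CS?T → r2=0xa2
[8] flags=0010 → (cmp)
[9] flags=0010 LE?F → skip
[10] flags=0010 CS?T → r4=0xbd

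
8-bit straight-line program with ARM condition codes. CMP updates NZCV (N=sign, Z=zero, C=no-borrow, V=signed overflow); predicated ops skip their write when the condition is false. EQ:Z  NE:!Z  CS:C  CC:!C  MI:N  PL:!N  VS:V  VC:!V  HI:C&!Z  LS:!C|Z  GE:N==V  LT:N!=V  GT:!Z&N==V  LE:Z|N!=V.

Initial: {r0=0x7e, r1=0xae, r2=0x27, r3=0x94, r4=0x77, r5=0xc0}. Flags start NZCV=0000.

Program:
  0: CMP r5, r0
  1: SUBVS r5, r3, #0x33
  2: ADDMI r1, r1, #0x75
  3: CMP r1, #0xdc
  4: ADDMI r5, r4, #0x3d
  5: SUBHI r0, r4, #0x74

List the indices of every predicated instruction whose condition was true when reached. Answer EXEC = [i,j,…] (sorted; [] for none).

0: ✓ CMP  NZCV=0011
1: ✓ SUBVS  r5←0x61
2: · ADDMI
3: ✓ CMP  NZCV=1000
4: ✓ ADDMI  r5←0xb4
5: · SUBHI

EXEC = [1,4]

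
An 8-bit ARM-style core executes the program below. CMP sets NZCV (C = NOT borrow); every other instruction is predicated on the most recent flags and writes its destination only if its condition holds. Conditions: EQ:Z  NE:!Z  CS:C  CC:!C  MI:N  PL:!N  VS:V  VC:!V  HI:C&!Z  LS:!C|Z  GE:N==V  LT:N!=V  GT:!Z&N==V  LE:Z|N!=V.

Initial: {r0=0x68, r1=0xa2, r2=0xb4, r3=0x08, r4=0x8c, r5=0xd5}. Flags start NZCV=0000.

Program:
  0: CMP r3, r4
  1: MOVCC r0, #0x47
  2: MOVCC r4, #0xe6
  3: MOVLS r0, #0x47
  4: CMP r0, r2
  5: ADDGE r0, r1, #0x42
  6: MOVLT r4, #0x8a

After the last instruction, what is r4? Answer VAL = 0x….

VAL = 0xe6

0: ✓ CMP  NZCV=0000
1: ✓ MOVCC  r0←0x47
2: ✓ MOVCC  r4←0xe6
3: ✓ MOVLS  r0←0x47
4: ✓ CMP  NZCV=1001
5: ✓ ADDGE  r0←0xe4
6: · MOVLT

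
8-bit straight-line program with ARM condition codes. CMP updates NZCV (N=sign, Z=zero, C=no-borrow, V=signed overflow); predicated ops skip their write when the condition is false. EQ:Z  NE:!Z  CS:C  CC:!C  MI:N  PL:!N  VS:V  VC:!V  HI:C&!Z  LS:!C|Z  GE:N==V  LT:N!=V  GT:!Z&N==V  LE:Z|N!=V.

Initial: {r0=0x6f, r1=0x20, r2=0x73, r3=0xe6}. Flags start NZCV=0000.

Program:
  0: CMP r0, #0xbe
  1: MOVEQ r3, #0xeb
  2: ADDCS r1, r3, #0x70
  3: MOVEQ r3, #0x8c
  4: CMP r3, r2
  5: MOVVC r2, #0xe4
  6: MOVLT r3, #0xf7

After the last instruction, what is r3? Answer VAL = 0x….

[0] flags=1001 → (cmp)
[1] flags=1001 EQ?F → skip
[2] flags=1001 CS?F → skip
[3] flags=1001 EQ?F → skip
[4] flags=0011 → (cmp)
[5] flags=0011 VC?F → skip
[6] flags=0011 LT?T → r3=0xf7

VAL = 0xf7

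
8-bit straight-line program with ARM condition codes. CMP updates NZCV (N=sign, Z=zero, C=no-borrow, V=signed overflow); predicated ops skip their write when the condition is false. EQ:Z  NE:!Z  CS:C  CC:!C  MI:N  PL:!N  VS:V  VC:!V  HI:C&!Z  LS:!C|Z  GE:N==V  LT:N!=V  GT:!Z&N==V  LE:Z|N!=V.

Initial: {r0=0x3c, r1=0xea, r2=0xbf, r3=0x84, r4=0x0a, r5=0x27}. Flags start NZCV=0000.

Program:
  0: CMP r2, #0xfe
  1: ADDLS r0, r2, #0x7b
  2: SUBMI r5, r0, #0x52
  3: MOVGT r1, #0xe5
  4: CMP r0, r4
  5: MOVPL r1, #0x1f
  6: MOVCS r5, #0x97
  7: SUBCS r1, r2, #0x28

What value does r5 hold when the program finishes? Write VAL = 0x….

[0] flags=1000 → (cmp)
[1] flags=1000 LS?T → r0=0x3a
[2] flags=1000 MI?T → r5=0xe8
[3] flags=1000 GT?F → skip
[4] flags=0010 → (cmp)
[5] flags=0010 PL?T → r1=0x1f
[6] flags=0010 CS?T → r5=0x97
[7] flags=0010 CS?T → r1=0x97

VAL = 0x97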